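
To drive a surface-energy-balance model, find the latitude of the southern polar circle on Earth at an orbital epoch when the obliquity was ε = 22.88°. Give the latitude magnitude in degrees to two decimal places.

67.12°

The polar circle is the lowest latitude that experiences at least one full rotation of continuous darkness at the northern-summer solstice; it lies at |ϕ| = 90° − ε = 90° − 22.88° = 67.12°.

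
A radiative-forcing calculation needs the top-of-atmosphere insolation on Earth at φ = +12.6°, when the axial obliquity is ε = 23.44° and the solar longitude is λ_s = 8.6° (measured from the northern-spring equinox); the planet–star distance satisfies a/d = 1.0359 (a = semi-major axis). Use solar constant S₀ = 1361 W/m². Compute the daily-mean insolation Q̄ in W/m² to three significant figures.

Solar declination: sin δ = sin ε · sin λ_s = sin 23.44° × sin 8.6° = 0.05948, so δ = +3.410°.
cos H₀ = −tan(+12.6°) tan(+3.410°) = -0.0133, H₀ = 1.5841 rad.
Bracket: H₀ sin φ sin δ + cos φ cos δ sin H₀ = 1.5841×0.21814×0.05948 + 0.97592×0.99823×0.99991 = 0.020554 + 0.974105 = 0.994659.
Inverse-square distance factor (a/d)² = 1.0359² = 1.073089.
Q̄ = (S₀/π) × 1.073089 × [bracket] = (1361/π) × 1.073089 × 0.994659 = 462.4 W/m².

Q̄ ≈ 462 W/m²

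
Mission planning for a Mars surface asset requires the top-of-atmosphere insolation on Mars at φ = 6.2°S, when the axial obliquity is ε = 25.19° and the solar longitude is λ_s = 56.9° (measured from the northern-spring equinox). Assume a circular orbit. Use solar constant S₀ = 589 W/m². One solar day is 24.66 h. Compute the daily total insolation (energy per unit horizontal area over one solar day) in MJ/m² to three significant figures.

14.5 MJ/m²

Solar declination: sin δ = sin ε · sin λ_s = sin 25.19° × sin 56.9° = 0.35655, so δ = +20.889°.
cos H₀ = −tan(-6.2°) tan(+20.889°) = 0.0415, H₀ = 1.5293 rad.
Bracket: H₀ sin φ sin δ + cos φ cos δ sin H₀ = 1.5293×-0.10800×0.35655 + 0.99415×0.93428×0.99914 = -0.058889 + 0.928016 = 0.869127.
Q̄ = (S₀/π) × [bracket] = (589/π) × 0.869127 = 162.95 W/m².
Daily total = Q̄ × 24.66 h × 3600 s/h = 162.95 × 24.66 × 3600 / 10⁶ = 14.47 MJ/m².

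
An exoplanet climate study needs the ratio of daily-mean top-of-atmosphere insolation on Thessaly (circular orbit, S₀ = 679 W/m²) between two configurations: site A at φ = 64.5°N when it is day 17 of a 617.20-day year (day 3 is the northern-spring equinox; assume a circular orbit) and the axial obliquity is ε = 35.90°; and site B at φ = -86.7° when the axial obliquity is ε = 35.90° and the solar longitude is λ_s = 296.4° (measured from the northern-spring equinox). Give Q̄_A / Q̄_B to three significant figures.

Q̄_A / Q̄_B ≈ 0.336

— Configuration A (φ=+64.5°):
Solar longitude: λ_s = 360° × (17 − 3)/617.20 = 8.166°.
sin δ = sin 35.90° × sin 8.166° = 0.08329, so δ = +4.778°.
cos H₀ = −tan(+64.5°) tan(+4.778°) = -0.1752, H₀ = 1.7469 rad.
Bracket: H₀ sin φ sin δ + cos φ cos δ sin H₀ = 1.7469×0.90259×0.08329 + 0.43051×0.99653×0.98453 = 0.131326 + 0.422379 = 0.553705.
Q̄ = (S₀/π) × [bracket] = (679/π) × 0.553705 = 119.67 W/m².
— Configuration B (φ=-86.7°):
Solar declination: sin δ = sin ε · sin λ_s = sin 35.90° × sin 296.4° = -0.52522, so δ = -31.683°.
cos H₀ = −tan(-86.7°) tan(-31.683°) = -10.7043 ≤ −1 ⇒ polar day, H₀ = π.
Bracket: H₀ sin φ sin δ + cos φ cos δ sin H₀ = 3.1416×-0.99834×-0.52522 + 0.05756×0.85097×0.00000 = 1.647292 + 0.000000 = 1.647292.
Q̄ = (S₀/π) × [bracket] = (679/π) × 1.647292 = 356.03 W/m².
Ratio Q̄_A / Q̄_B = 119.67 / 356.03 = 0.3361.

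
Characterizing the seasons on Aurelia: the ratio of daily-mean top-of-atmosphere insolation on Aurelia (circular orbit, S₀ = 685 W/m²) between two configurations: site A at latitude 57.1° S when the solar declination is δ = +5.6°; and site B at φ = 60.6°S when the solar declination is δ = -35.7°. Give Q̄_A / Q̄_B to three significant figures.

Q̄_A / Q̄_B ≈ 0.262

— Configuration A (φ=-57.1°):
cos H₀ = −tan(-57.1°) tan(+5.600°) = 0.1516, H₀ = 1.4186 rad.
Bracket: H₀ sin φ sin δ + cos φ cos δ sin H₀ = 1.4186×-0.83962×0.09758 + 0.54317×0.99523×0.98845 = -0.116226 + 0.534335 = 0.418109.
Q̄ = (S₀/π) × [bracket] = (685/π) × 0.418109 = 91.165 W/m².
— Configuration B (φ=-60.6°):
cos H₀ = −tan(-60.6°) tan(-35.700°) = -1.2753 ≤ −1 ⇒ polar day, H₀ = π.
Bracket: H₀ sin φ sin δ + cos φ cos δ sin H₀ = 3.1416×-0.87121×-0.58354 + 0.49090×0.81208×0.00000 = 1.597145 + 0.000000 = 1.597145.
Q̄ = (S₀/π) × [bracket] = (685/π) × 1.597145 = 348.25 W/m².
Ratio Q̄_A / Q̄_B = 91.165 / 348.25 = 0.2618.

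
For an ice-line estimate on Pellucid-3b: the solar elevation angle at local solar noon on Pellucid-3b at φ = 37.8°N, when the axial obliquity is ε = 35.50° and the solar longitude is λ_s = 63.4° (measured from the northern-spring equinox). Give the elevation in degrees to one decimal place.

Solar declination: sin δ = sin ε · sin λ_s = sin 35.50° × sin 63.4° = 0.51924, so δ = +31.281°.
At local noon the hour angle is zero, so the zenith angle equals |φ − δ| = |+37.8° − (+31.281°)| = 6.519°.
Elevation = 90° − 6.519° = 83.5°.

83.5°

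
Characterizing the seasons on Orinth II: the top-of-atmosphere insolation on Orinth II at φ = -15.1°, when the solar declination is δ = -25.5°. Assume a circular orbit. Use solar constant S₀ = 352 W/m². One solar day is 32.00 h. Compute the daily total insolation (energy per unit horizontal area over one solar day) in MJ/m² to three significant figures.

cos H₀ = −tan(-15.1°) tan(-25.500°) = -0.1287, H₀ = 1.6999 rad.
Bracket: H₀ sin φ sin δ + cos φ cos δ sin H₀ = 1.6999×-0.26050×-0.43051 + 0.96547×0.90259×0.99168 = 0.190640 + 0.864173 = 1.054813.
Q̄ = (S₀/π) × [bracket] = (352/π) × 1.054813 = 118.19 W/m².
Daily total = Q̄ × 32.00 h × 3600 s/h = 118.19 × 32.00 × 3600 / 10⁶ = 13.62 MJ/m².

13.6 MJ/m²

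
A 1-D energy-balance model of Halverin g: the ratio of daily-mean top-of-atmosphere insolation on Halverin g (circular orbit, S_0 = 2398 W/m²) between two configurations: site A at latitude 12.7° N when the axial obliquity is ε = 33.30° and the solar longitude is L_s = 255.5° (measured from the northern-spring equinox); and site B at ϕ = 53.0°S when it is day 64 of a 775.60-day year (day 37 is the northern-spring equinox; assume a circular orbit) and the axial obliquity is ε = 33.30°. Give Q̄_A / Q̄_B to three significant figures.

— Configuration A (ϕ=+12.7°):
Solar declination: sin δ = sin ε · sin L_s = sin 33.30° × sin 255.5° = -0.53154, so δ = -32.109°.
cos h₀ = −tan(+12.7°) tan(-32.109°) = 0.1414, h₀ = 1.4289 rad.
Bracket: h₀ sin ϕ sin δ + cos ϕ cos δ sin h₀ = 1.4289×0.21985×-0.53154 + 0.97553×0.84704×0.98995 = -0.166980 + 0.818008 = 0.651028.
Q̄ = (S_0/π) × [bracket] = (2398/π) × 0.651028 = 496.93 W/m².
— Configuration B (ϕ=-53.0°):
Solar longitude: L_s = 360° × (64 − 37)/775.60 = 12.532°.
sin δ = sin 33.30° × sin 12.532° = 0.11913, so δ = +6.842°.
cos h₀ = −tan(-53.0°) tan(+6.842°) = 0.1592, h₀ = 1.4109 rad.
Bracket: h₀ sin ϕ sin δ + cos ϕ cos δ sin h₀ = 1.4109×-0.79864×0.11913 + 0.60182×0.99288×0.98724 = -0.134236 + 0.589910 = 0.455674.
Q̄ = (S_0/π) × [bracket] = (2398/π) × 0.455674 = 347.82 W/m².
Ratio Q̄_A / Q̄_B = 496.93 / 347.82 = 1.429.

Q̄_A / Q̄_B ≈ 1.43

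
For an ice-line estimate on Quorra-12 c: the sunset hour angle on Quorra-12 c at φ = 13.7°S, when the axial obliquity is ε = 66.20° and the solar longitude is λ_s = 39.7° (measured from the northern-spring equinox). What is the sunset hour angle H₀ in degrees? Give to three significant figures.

Solar declination: sin δ = sin ε · sin λ_s = sin 66.20° × sin 39.7° = 0.58445, so δ = +35.764°.
cos H₀ = −tan φ · tan δ = −tan(-13.7°) × tan(+35.764°) = 0.1756, so H₀ = 1.3943 rad = 79.89°.

H₀ = 79.9°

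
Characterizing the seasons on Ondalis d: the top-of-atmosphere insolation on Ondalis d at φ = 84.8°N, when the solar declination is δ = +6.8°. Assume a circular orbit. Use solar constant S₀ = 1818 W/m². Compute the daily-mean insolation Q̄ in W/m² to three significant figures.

cos H₀ = −tan(+84.8°) tan(+6.800°) = -1.3103 ≤ −1 ⇒ polar day, H₀ = π.
Bracket: H₀ sin φ sin δ + cos φ cos δ sin H₀ = 3.1416×0.99588×0.11840 + 0.09063×0.99297×0.00000 = 0.370433 + 0.000000 = 0.370433.
Q̄ = (S₀/π) × [bracket] = (1818/π) × 0.370433 = 214.4 W/m².

Q̄ ≈ 214 W/m²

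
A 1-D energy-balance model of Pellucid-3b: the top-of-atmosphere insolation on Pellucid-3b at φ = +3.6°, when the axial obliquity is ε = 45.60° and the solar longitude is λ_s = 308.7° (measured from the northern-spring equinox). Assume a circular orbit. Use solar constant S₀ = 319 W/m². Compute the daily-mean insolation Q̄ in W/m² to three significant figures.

Solar declination: sin δ = sin ε · sin λ_s = sin 45.60° × sin 308.7° = -0.55760, so δ = -33.890°.
cos H₀ = −tan(+3.6°) tan(-33.890°) = 0.0423, H₀ = 1.5285 rad.
Bracket: H₀ sin φ sin δ + cos φ cos δ sin H₀ = 1.5285×0.06279×-0.55760 + 0.99803×0.83011×0.99911 = -0.053515 + 0.827737 = 0.774222.
Q̄ = (S₀/π) × [bracket] = (319/π) × 0.774222 = 78.62 W/m².

Q̄ ≈ 78.6 W/m²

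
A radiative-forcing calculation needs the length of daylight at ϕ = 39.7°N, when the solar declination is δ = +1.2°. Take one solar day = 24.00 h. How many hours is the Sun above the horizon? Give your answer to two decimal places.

cos h₀ = −tan ϕ · tan δ = −tan(+39.7°) × tan(+1.200°) = -0.0174, so h₀ = 1.5882 rad = 91.00°.
Daylight = 2h₀/(2π) × 24.00 h = (1.5882/π) × 24.00 = 12.13 h.

12.13 h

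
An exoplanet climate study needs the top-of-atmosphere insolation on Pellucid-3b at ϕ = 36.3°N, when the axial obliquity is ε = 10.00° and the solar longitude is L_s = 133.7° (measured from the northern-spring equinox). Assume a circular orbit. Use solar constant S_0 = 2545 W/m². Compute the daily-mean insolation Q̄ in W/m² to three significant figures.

Q̄ ≈ 745 W/m²

Solar declination: sin δ = sin ε · sin L_s = sin 10.00° × sin 133.7° = 0.12554, so δ = +7.212°.
cos h₀ = −tan(+36.3°) tan(+7.212°) = -0.0930, h₀ = 1.6639 rad.
Bracket: h₀ sin ϕ sin δ + cos ϕ cos δ sin h₀ = 1.6639×0.59201×0.12554 + 0.80593×0.99209×0.99567 = 0.123663 + 0.796093 = 0.919756.
Q̄ = (S_0/π) × [bracket] = (2545/π) × 0.919756 = 745.1 W/m².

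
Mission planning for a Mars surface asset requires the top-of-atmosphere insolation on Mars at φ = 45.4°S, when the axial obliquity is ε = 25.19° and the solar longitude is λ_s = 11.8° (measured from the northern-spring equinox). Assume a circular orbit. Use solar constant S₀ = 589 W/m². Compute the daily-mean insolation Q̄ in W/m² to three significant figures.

Solar declination: sin δ = sin ε · sin λ_s = sin 25.19° × sin 11.8° = 0.08704, so δ = +4.993°.
cos H₀ = −tan(-45.4°) tan(+4.993°) = 0.0886, H₀ = 1.4821 rad.
Bracket: H₀ sin φ sin δ + cos φ cos δ sin H₀ = 1.4821×-0.71203×0.08704 + 0.70215×0.99621×0.99607 = -0.091853 + 0.696740 = 0.604887.
Q̄ = (S₀/π) × [bracket] = (589/π) × 0.604887 = 113.4 W/m².

Q̄ ≈ 113 W/m²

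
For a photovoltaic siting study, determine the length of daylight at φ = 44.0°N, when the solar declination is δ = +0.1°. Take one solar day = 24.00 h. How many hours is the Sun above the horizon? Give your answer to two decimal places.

cos H₀ = −tan φ · tan δ = −tan(+44.0°) × tan(+0.100°) = -0.0017, so H₀ = 1.5725 rad = 90.10°.
Daylight = 2H₀/(2π) × 24.00 h = (1.5725/π) × 24.00 = 12.01 h.

12.01 h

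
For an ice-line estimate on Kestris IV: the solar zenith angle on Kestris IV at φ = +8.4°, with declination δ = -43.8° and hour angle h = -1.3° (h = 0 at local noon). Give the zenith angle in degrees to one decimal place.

cos θ_z = sin φ sin δ + cos φ cos δ cos h = -0.101110 + 0.713834 = 0.612724.
θ_z = arccos(0.612724) = 52.2°.

θ_z = 52.2°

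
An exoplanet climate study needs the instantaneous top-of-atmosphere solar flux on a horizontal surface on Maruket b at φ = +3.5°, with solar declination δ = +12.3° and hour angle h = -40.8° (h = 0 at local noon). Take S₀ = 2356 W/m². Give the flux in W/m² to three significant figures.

cos θ_z = sin φ sin δ + cos φ cos δ cos h = 0.013005 + 0.738239 = 0.751244.
Flux = S₀ · cos θ_z = 2356 × 0.751244 = 1770 W/m².

1.77e+03 W/m²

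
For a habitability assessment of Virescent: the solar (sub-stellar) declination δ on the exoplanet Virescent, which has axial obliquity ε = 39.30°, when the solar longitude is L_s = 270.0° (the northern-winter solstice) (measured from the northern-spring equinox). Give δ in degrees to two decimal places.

δ = -39.30°

sin δ = sin ε · sin L_s = sin 39.30° × sin 270.0° = -0.633381.
δ = arcsin(-0.633381) = -39.30°.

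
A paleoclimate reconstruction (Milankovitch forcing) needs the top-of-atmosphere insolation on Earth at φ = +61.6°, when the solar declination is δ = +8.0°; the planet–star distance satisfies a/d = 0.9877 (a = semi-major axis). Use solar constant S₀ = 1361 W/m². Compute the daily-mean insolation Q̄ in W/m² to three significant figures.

Q̄ ≈ 287 W/m²

cos H₀ = −tan(+61.6°) tan(+8.000°) = -0.2599, H₀ = 1.8337 rad.
Bracket: H₀ sin φ sin δ + cos φ cos δ sin H₀ = 1.8337×0.87965×0.13917 + 0.47562×0.99027×0.96563 = 0.224483 + 0.454804 = 0.679287.
Inverse-square distance factor (a/d)² = 0.9877² = 0.975551.
Q̄ = (S₀/π) × 0.975551 × [bracket] = (1361/π) × 0.975551 × 0.679287 = 287.1 W/m².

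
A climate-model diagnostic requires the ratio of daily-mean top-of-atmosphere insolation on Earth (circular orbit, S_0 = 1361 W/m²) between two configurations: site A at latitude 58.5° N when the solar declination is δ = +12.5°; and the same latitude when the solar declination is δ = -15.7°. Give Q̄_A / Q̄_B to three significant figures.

Q̄_A / Q̄_B ≈ 4.29

— Configuration A (ϕ=+58.5°):
cos h₀ = −tan(+58.5°) tan(+12.500°) = -0.3618, h₀ = 1.9410 rad.
Bracket: h₀ sin ϕ sin δ + cos ϕ cos δ sin h₀ = 1.9410×0.85264×0.21644 + 0.52250×0.97630×0.93227 = 0.358203 + 0.475567 = 0.833770.
Q̄ = (S_0/π) × [bracket] = (1361/π) × 0.833770 = 361.21 W/m².
— Configuration B (ϕ=+58.5°):
cos h₀ = −tan(+58.5°) tan(-15.700°) = 0.4587, h₀ = 1.0943 rad.
Bracket: h₀ sin ϕ sin δ + cos ϕ cos δ sin h₀ = 1.0943×0.85264×-0.27060 + 0.52250×0.96269×0.88859 = -0.252482 + 0.446966 = 0.194484.
Q̄ = (S_0/π) × [bracket] = (1361/π) × 0.194484 = 84.254 W/m².
Ratio Q̄_A / Q̄_B = 361.21 / 84.254 = 4.287.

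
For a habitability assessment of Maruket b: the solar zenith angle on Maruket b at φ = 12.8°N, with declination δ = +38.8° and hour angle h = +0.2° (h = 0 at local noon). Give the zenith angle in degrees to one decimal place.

cos θ_z = sin φ sin δ + cos φ cos δ cos h = 0.138823 + 0.759966 = 0.898789.
θ_z = arccos(0.898789) = 26.0°.

θ_z = 26.0°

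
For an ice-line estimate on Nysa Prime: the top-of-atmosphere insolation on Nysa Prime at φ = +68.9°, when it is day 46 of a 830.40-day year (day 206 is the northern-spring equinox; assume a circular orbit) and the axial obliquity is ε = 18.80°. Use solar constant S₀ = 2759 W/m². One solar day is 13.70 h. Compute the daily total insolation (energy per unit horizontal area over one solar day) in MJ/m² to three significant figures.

Solar longitude: λ_s = 360° × (46 − 206)/830.40 = -69.364°, i.e. -69.364° + 360° = 290.636°.
sin δ = sin 18.80° × sin 290.636° = -0.30159, so δ = -17.553°.
cos H₀ = −tan(+68.9°) tan(-17.553°) = 0.8198, H₀ = 0.6098 rad.
Bracket: H₀ sin φ sin δ + cos φ cos δ sin H₀ = 0.6098×0.93295×-0.30159 + 0.36000×0.95344×0.57271 = -0.171578 + 0.196576 = 0.024998.
Q̄ = (S₀/π) × [bracket] = (2759/π) × 0.024998 = 21.954 W/m².
Daily total = Q̄ × 13.70 h × 3600 s/h = 21.954 × 13.70 × 3600 / 10⁶ = 1.083 MJ/m².

1.08 MJ/m²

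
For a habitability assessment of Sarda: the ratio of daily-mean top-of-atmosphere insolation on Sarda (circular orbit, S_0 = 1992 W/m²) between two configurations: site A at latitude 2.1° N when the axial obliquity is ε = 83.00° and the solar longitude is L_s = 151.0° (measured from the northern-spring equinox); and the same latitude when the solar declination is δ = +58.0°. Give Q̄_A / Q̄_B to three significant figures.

Q̄_A / Q̄_B ≈ 1.56

— Configuration A (ϕ=+2.1°):
Solar declination: sin δ = sin ε · sin L_s = sin 83.00° × sin 151.0° = 0.48120, so δ = +28.764°.
cos h₀ = −tan(+2.1°) tan(+28.764°) = -0.0201, h₀ = 1.5909 rad.
Bracket: h₀ sin ϕ sin δ + cos ϕ cos δ sin h₀ = 1.5909×0.03664×0.48120 + 0.99933×0.87661×0.99980 = 0.028049 + 0.875847 = 0.903896.
Q̄ = (S_0/π) × [bracket] = (1992/π) × 0.903896 = 573.14 W/m².
— Configuration B (ϕ=+2.1°):
cos h₀ = −tan(+2.1°) tan(+58.000°) = -0.0587, h₀ = 1.6295 rad.
Bracket: h₀ sin ϕ sin δ + cos ϕ cos δ sin h₀ = 1.6295×0.03664×0.84805 + 0.99933×0.52992×0.99828 = 0.050633 + 0.528654 = 0.579287.
Q̄ = (S_0/π) × [bracket] = (1992/π) × 0.579287 = 367.31 W/m².
Ratio Q̄_A / Q̄_B = 573.14 / 367.31 = 1.560.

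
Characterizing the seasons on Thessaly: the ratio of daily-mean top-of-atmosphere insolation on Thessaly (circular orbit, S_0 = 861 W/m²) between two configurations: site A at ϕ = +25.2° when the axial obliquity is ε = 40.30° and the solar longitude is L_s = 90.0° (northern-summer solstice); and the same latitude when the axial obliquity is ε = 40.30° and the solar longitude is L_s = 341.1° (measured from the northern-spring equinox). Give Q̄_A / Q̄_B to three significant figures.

— Configuration A (ϕ=+25.2°):
Solar declination: sin δ = sin ε · sin L_s = sin 40.30° × sin 90.0° = 0.64679, so δ = +40.300°.
cos h₀ = −tan(+25.2°) tan(+40.300°) = -0.3991, h₀ = 1.9813 rad.
Bracket: h₀ sin ϕ sin δ + cos ϕ cos δ sin h₀ = 1.9813×0.42578×0.64679 + 0.90483×0.76267×0.91692 = 0.545631 + 0.632754 = 1.178385.
Q̄ = (S_0/π) × [bracket] = (861/π) × 1.178385 = 322.95 W/m².
— Configuration B (ϕ=+25.2°):
Solar declination: sin δ = sin ε · sin L_s = sin 40.30° × sin 341.1° = -0.20951, so δ = -12.093°.
cos h₀ = −tan(+25.2°) tan(-12.093°) = 0.1008, h₀ = 1.4698 rad.
Bracket: h₀ sin ϕ sin δ + cos ϕ cos δ sin h₀ = 1.4698×0.42578×-0.20951 + 0.90483×0.97781×0.99490 = -0.131114 + 0.880240 = 0.749126.
Q̄ = (S_0/π) × [bracket] = (861/π) × 0.749126 = 205.31 W/m².
Ratio Q̄_A / Q̄_B = 322.95 / 205.31 = 1.573.

Q̄_A / Q̄_B ≈ 1.57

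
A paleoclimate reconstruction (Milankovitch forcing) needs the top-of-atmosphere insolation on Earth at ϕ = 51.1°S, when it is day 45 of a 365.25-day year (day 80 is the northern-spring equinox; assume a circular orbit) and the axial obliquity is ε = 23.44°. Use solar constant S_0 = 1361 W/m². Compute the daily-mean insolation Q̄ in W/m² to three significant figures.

Q̄ ≈ 395 W/m²

Solar longitude: L_s = 360° × (45 − 80)/365.25 = -34.497°, i.e. -34.497° + 360° = 325.503°.
sin δ = sin 23.44° × sin 325.503° = -0.22529, so δ = -13.020°.
cos h₀ = −tan(-51.1°) tan(-13.020°) = -0.2866, h₀ = 1.8614 rad.
Bracket: h₀ sin ϕ sin δ + cos ϕ cos δ sin h₀ = 1.8614×-0.77824×-0.22529 + 0.62796×0.97429×0.95806 = 0.326359 + 0.586156 = 0.912515.
Q̄ = (S_0/π) × [bracket] = (1361/π) × 0.912515 = 395.3 W/m².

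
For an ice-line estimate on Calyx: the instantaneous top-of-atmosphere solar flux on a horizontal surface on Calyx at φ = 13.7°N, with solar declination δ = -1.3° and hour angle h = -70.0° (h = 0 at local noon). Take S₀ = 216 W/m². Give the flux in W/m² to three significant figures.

cos θ_z = sin φ sin δ + cos φ cos δ cos h = -0.005373 + 0.332204 = 0.326831.
Flux = S₀ · cos θ_z = 216 × 0.326831 = 70.60 W/m².

70.6 W/m²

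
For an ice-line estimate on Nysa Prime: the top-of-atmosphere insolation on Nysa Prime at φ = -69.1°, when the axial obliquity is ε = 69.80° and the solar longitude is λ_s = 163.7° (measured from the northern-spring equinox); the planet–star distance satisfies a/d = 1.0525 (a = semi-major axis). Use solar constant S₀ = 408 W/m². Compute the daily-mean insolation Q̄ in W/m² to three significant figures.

Solar declination: sin δ = sin ε · sin λ_s = sin 69.80° × sin 163.7° = 0.26340, so δ = +15.272°.
cos H₀ = −tan(-69.1°) tan(+15.272°) = 0.7150, H₀ = 0.7741 rad.
Bracket: H₀ sin φ sin δ + cos φ cos δ sin H₀ = 0.7741×-0.93420×0.26340 + 0.35674×0.96469×0.69909 = -0.190481 + 0.240587 = 0.050106.
Inverse-square distance factor (a/d)² = 1.0525² = 1.107756.
Q̄ = (S₀/π) × 1.107756 × [bracket] = (408/π) × 1.107756 × 0.050106 = 7.208 W/m².

Q̄ ≈ 7.21 W/m²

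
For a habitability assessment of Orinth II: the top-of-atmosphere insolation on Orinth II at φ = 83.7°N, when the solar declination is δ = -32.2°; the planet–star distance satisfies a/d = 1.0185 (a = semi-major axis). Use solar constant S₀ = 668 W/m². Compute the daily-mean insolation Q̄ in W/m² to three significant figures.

Q̄ ≈ 0.00 W/m²

cos H₀ = −tan(+83.7°) tan(-32.200°) = 5.7041 ≥ 1 ⇒ polar night, H₀ = 0 and Q̄ = 0.
Inverse-square distance factor (a/d)² = 1.0185² = 1.037342.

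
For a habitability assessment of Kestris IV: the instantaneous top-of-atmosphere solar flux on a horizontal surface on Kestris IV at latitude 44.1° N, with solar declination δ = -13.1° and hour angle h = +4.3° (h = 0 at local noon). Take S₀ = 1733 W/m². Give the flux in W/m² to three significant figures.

cos θ_z = sin φ sin δ + cos φ cos δ cos h = -0.157730 + 0.697469 = 0.539739.
Flux = S₀ · cos θ_z = 1733 × 0.539739 = 935.4 W/m².

935 W/m²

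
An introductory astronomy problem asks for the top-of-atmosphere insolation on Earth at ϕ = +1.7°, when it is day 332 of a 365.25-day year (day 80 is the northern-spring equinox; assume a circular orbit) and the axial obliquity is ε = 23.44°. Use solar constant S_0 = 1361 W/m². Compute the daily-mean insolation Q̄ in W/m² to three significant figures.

Q̄ ≈ 395 W/m²

Solar longitude: L_s = 360° × (332 − 80)/365.25 = 248.378°.
sin δ = sin 23.44° × sin 248.378° = -0.36980, so δ = -21.703°.
cos h₀ = −tan(+1.7°) tan(-21.703°) = 0.0118, h₀ = 1.5590 rad.
Bracket: h₀ sin ϕ sin δ + cos ϕ cos δ sin h₀ = 1.5590×0.02967×-0.36980 + 0.99956×0.92911×0.99993 = -0.017105 + 0.928636 = 0.911531.
Q̄ = (S_0/π) × [bracket] = (1361/π) × 0.911531 = 394.9 W/m².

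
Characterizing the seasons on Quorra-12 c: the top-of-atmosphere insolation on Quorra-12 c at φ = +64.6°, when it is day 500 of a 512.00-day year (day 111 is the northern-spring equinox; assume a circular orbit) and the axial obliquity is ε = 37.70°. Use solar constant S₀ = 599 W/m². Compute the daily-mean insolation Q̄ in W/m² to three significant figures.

Q̄ ≈ 0.00 W/m²

Solar longitude: λ_s = 360° × (500 − 111)/512.00 = 273.516°.
sin δ = sin 37.70° × sin 273.516° = -0.61038, so δ = -37.617°.
cos H₀ = −tan(+64.6°) tan(-37.617°) = 1.6228 ≥ 1 ⇒ polar night, H₀ = 0 and Q̄ = 0.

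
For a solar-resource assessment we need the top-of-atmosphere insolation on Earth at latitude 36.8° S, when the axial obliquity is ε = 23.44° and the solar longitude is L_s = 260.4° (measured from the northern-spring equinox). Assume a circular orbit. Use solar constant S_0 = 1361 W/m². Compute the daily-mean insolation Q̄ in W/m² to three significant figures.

Q̄ ≈ 495 W/m²

Solar declination: sin δ = sin ε · sin L_s = sin 23.44° × sin 260.4° = -0.39222, so δ = -23.093°.
cos h₀ = −tan(-36.8°) tan(-23.093°) = -0.3190, h₀ = 1.8954 rad.
Bracket: h₀ sin ϕ sin δ + cos ϕ cos δ sin h₀ = 1.8954×-0.59902×-0.39222 + 0.80073×0.91987×0.94776 = 0.445320 + 0.698089 = 1.143409.
Q̄ = (S_0/π) × [bracket] = (1361/π) × 1.143409 = 495.3 W/m².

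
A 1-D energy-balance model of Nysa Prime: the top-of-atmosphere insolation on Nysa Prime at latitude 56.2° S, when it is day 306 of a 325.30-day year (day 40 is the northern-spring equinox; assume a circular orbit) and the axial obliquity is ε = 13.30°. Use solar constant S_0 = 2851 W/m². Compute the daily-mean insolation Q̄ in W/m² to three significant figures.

Q̄ ≈ 767 W/m²

Solar longitude: L_s = 360° × (306 − 40)/325.30 = 294.374°.
sin δ = sin 13.30° × sin 294.374° = -0.20954, so δ = -12.096°.
cos h₀ = −tan(-56.2°) tan(-12.096°) = -0.3201, h₀ = 1.8967 rad.
Bracket: h₀ sin ϕ sin δ + cos ϕ cos δ sin h₀ = 1.8967×-0.83098×-0.20954 + 0.55630×0.97780×0.94738 = 0.330260 + 0.515327 = 0.845587.
Q̄ = (S_0/π) × [bracket] = (2851/π) × 0.845587 = 767.4 W/m².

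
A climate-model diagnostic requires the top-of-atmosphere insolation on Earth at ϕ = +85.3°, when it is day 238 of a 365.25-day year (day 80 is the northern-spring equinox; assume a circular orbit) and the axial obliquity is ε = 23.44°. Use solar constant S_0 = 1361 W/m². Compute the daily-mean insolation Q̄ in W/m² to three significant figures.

Q̄ ≈ 222 W/m²

Solar longitude: L_s = 360° × (238 − 80)/365.25 = 155.729°.
sin δ = sin 23.44° × sin 155.729° = 0.16351, so δ = +9.411°.
cos h₀ = −tan(+85.3°) tan(+9.411°) = -2.0160 ≤ −1 ⇒ polar day, h₀ = π.
Bracket: h₀ sin ϕ sin δ + cos ϕ cos δ sin h₀ = 3.1416×0.99664×0.16351 + 0.08194×0.98654×0.00000 = 0.511957 + 0.000000 = 0.511957.
Q̄ = (S_0/π) × [bracket] = (1361/π) × 0.511957 = 221.8 W/m².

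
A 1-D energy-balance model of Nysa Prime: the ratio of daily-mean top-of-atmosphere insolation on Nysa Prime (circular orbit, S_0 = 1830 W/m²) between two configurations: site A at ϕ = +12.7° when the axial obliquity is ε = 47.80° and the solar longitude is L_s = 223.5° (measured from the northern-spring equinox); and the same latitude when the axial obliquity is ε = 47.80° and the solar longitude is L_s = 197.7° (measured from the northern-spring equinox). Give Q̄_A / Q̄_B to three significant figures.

Q̄_A / Q̄_B ≈ 0.767

— Configuration A (ϕ=+12.7°):
Solar declination: sin δ = sin ε · sin L_s = sin 47.80° × sin 223.5° = -0.50994, so δ = -30.660°.
cos h₀ = −tan(+12.7°) tan(-30.660°) = 0.1336, h₀ = 1.4368 rad.
Bracket: h₀ sin ϕ sin δ + cos ϕ cos δ sin h₀ = 1.4368×0.21985×-0.50994 + 0.97553×0.86021×0.99104 = -0.161080 + 0.831642 = 0.670562.
Q̄ = (S_0/π) × [bracket] = (1830/π) × 0.670562 = 390.61 W/m².
— Configuration B (ϕ=+12.7°):
Solar declination: sin δ = sin ε · sin L_s = sin 47.80° × sin 197.7° = -0.22523, so δ = -13.016°.
cos h₀ = −tan(+12.7°) tan(-13.016°) = 0.0521, h₀ = 1.5187 rad.
Bracket: h₀ sin ϕ sin δ + cos ϕ cos δ sin h₀ = 1.5187×0.21985×-0.22523 + 0.97553×0.97431×0.99864 = -0.075201 + 0.949176 = 0.873975.
Q̄ = (S_0/π) × [bracket] = (1830/π) × 0.873975 = 509.10 W/m².
Ratio Q̄_A / Q̄_B = 390.61 / 509.10 = 0.7673.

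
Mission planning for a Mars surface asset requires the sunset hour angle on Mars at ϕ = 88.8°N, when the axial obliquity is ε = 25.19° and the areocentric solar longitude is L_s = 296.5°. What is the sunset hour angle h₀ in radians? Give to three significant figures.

sin δ = sin 25.19° × sin 296.5° = -0.38090, so δ = -22.390°.
cos h₀ = −tan ϕ · tan δ = 19.6667 ≥ 1, so the Sun never rises (polar night) and h₀ = 0.

h₀ = 0.00 rad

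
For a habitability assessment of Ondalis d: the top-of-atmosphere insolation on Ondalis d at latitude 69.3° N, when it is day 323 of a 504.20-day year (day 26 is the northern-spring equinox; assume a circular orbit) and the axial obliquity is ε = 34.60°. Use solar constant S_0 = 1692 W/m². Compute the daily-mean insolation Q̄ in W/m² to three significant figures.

Solar longitude: L_s = 360° × (323 − 26)/504.20 = 212.059°.
sin δ = sin 34.60° × sin 212.059° = -0.30140, so δ = -17.542°.
cos h₀ = −tan(+69.3°) tan(-17.542°) = 0.8365, h₀ = 0.5798 rad.
Bracket: h₀ sin ϕ sin δ + cos ϕ cos δ sin h₀ = 0.5798×0.93544×-0.30140 + 0.35347×0.95350×0.54790 = -0.163470 + 0.184661 = 0.021191.
Q̄ = (S_0/π) × [bracket] = (1692/π) × 0.021191 = 11.41 W/m².

Q̄ ≈ 11.4 W/m²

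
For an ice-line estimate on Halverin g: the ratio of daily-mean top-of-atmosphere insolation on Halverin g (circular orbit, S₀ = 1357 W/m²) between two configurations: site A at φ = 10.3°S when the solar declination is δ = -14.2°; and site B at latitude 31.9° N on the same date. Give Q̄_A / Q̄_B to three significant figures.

— Configuration A (φ=-10.3°):
cos H₀ = −tan(-10.3°) tan(-14.200°) = -0.0460, H₀ = 1.6168 rad.
Bracket: H₀ sin φ sin δ + cos φ cos δ sin H₀ = 1.6168×-0.17880×-0.24531 + 0.98389×0.96945×0.99894 = 0.070915 + 0.952821 = 1.023736.
Q̄ = (S₀/π) × [bracket] = (1357/π) × 1.023736 = 442.20 W/m².
— Configuration B (φ=+31.9°):
cos H₀ = −tan(+31.9°) tan(-14.200°) = 0.1575, H₀ = 1.4126 rad.
Bracket: H₀ sin φ sin δ + cos φ cos δ sin H₀ = 1.4126×0.52844×-0.24531 + 0.84897×0.96945×0.98752 = -0.183118 + 0.812763 = 0.629645.
Q̄ = (S₀/π) × [bracket] = (1357/π) × 0.629645 = 271.97 W/m².
Ratio Q̄_A / Q̄_B = 442.20 / 271.97 = 1.626.

Q̄_A / Q̄_B ≈ 1.63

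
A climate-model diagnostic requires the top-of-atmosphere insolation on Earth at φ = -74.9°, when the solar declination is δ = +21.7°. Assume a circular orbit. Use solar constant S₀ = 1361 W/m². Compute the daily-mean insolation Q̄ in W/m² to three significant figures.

cos H₀ = −tan(-74.9°) tan(+21.700°) = 1.4749 ≥ 1 ⇒ polar night, H₀ = 0 and Q̄ = 0.

Q̄ ≈ 0.00 W/m²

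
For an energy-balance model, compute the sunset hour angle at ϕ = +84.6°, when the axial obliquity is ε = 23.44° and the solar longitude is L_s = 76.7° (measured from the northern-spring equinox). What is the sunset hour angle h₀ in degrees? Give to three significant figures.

h₀ = 180°

Solar declination: sin δ = sin ε · sin L_s = sin 23.44° × sin 76.7° = 0.38712, so δ = +22.775°.
Sunrise equation: cos h₀ = −tan ϕ · tan δ = -4.4416 ≤ −1, so the Sun never sets (polar day) and h₀ = π.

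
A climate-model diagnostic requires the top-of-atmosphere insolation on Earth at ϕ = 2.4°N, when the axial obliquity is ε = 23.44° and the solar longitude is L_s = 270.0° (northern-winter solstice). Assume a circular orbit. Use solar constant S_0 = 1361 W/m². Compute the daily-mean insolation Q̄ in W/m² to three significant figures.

Solar declination: sin δ = sin ε · sin L_s = sin 23.44° × sin 270.0° = -0.39779, so δ = -23.440°.
cos h₀ = −tan(+2.4°) tan(-23.440°) = 0.0182, h₀ = 1.5526 rad.
Bracket: h₀ sin ϕ sin δ + cos ϕ cos δ sin h₀ = 1.5526×0.04188×-0.39779 + 0.99912×0.91748×0.99983 = -0.025865 + 0.916517 = 0.890652.
Q̄ = (S_0/π) × [bracket] = (1361/π) × 0.890652 = 385.8 W/m².

Q̄ ≈ 386 W/m²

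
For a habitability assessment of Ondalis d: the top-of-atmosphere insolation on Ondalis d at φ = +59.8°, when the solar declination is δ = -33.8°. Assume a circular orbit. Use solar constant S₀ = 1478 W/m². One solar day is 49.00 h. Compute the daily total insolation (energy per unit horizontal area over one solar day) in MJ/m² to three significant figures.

0.00 MJ/m²

cos H₀ = −tan(+59.8°) tan(-33.800°) = 1.1502 ≥ 1 ⇒ polar night, H₀ = 0 and Q̄ = 0.
Daily total = Q̄ × 49.00 h × 3600 s/h = 0.00 MJ/m².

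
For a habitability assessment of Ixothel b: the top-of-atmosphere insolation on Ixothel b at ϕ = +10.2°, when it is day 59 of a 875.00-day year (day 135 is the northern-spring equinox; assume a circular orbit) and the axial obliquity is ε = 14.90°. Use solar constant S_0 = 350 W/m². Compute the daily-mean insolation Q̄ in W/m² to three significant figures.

Q̄ ≈ 105 W/m²

Solar longitude: L_s = 360° × (59 − 135)/875.00 = -31.269°, i.e. -31.269° + 360° = 328.731°.
sin δ = sin 14.90° × sin 328.731° = -0.13346, so δ = -7.670°.
cos h₀ = −tan(+10.2°) tan(-7.670°) = 0.0242, h₀ = 1.5466 rad.
Bracket: h₀ sin ϕ sin δ + cos ϕ cos δ sin h₀ = 1.5466×0.17708×-0.13346 + 0.98420×0.99105×0.99971 = -0.036551 + 0.975109 = 0.938558.
Q̄ = (S_0/π) × [bracket] = (350/π) × 0.938558 = 104.6 W/m².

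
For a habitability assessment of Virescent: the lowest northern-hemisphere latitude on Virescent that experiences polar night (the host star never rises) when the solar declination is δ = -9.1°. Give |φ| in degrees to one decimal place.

|φ| = 80.9°

Polar night requires cos H₀ = −tan φ tan δ ≥ 1, i.e. tan φ tan δ ≤ −1.
The boundary is |tan φ| · |tan δ| = 1, so |φ| = 90° − |δ| = 90° − 9.1° = 80.9° in the northern hemisphere.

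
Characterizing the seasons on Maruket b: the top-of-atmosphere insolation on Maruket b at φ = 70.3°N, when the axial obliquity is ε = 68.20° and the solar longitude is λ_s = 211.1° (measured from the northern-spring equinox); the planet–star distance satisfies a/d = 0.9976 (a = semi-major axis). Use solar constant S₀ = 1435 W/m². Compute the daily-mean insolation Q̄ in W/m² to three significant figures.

Q̄ ≈ 0.00 W/m²

Solar declination: sin δ = sin ε · sin λ_s = sin 68.20° × sin 211.1° = -0.47959, so δ = -28.659°.
cos H₀ = −tan(+70.3°) tan(-28.659°) = 1.5265 ≥ 1 ⇒ polar night, H₀ = 0 and Q̄ = 0.
Inverse-square distance factor (a/d)² = 0.9976² = 0.995206.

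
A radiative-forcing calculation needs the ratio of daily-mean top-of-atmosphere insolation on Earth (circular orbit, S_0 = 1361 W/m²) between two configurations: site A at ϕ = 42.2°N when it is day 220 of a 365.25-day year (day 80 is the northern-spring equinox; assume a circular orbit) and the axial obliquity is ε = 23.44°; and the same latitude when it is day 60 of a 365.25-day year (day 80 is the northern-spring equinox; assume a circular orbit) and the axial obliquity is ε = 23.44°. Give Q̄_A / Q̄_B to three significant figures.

— Configuration A (ϕ=+42.2°):
Solar longitude: L_s = 360° × (220 − 80)/365.25 = 137.988°.
sin δ = sin 23.44° × sin 137.988° = 0.26624, so δ = +15.440°.
cos h₀ = −tan(+42.2°) tan(+15.440°) = -0.2504, h₀ = 1.8239 rad.
Bracket: h₀ sin ϕ sin δ + cos ϕ cos δ sin h₀ = 1.8239×0.67172×0.26624 + 0.74080×0.96391×0.96813 = 0.326184 + 0.691307 = 1.017491.
Q̄ = (S_0/π) × [bracket] = (1361/π) × 1.017491 = 440.80 W/m².
— Configuration B (ϕ=+42.2°):
Solar longitude: L_s = 360° × (60 − 80)/365.25 = -19.713°, i.e. -19.713° + 360° = 340.287°.
sin δ = sin 23.44° × sin 340.287° = -0.13417, so δ = -7.711°.
cos h₀ = −tan(+42.2°) tan(-7.711°) = 0.1228, h₀ = 1.4477 rad.
Bracket: h₀ sin ϕ sin δ + cos ϕ cos δ sin h₀ = 1.4477×0.67172×-0.13417 + 0.74080×0.99096×0.99243 = -0.130473 + 0.728546 = 0.598073.
Q̄ = (S_0/π) × [bracket] = (1361/π) × 0.598073 = 259.10 W/m².
Ratio Q̄_A / Q̄_B = 440.80 / 259.10 = 1.701.

Q̄_A / Q̄_B ≈ 1.70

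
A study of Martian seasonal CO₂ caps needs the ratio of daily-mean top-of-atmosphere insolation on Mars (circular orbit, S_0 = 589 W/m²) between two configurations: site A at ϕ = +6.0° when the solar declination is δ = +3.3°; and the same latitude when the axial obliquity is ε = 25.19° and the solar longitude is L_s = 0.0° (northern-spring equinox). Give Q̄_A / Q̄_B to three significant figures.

Q̄_A / Q̄_B ≈ 1.01

— Configuration A (ϕ=+6.0°):
cos h₀ = −tan(+6.0°) tan(+3.300°) = -0.0061, h₀ = 1.5769 rad.
Bracket: h₀ sin ϕ sin δ + cos ϕ cos δ sin h₀ = 1.5769×0.10453×0.05756 + 0.99452×0.99834×0.99998 = 0.009488 + 0.992849 = 1.002337.
Q̄ = (S_0/π) × [bracket] = (589/π) × 1.002337 = 187.92 W/m².
— Configuration B (ϕ=+6.0°):
Solar declination: sin δ = sin ε · sin L_s = sin 25.19° × sin 0.0° = 0.00000, so δ = +0.000°.
cos h₀ = −tan(+6.0°) tan(+0.000°) = -0.0000, h₀ = 1.5708 rad.
Bracket: h₀ sin ϕ sin δ + cos ϕ cos δ sin h₀ = 1.5708×0.10453×0.00000 + 0.99452×1.00000×1.00000 = 0.000000 + 0.994520 = 0.994520.
Q̄ = (S_0/π) × [bracket] = (589/π) × 0.994520 = 186.46 W/m².
Ratio Q̄_A / Q̄_B = 187.92 / 186.46 = 1.008.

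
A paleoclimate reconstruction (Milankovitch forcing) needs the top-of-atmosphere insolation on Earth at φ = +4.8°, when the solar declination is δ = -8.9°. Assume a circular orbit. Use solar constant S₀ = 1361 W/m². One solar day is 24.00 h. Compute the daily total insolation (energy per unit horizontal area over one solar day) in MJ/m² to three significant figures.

36.1 MJ/m²

cos H₀ = −tan(+4.8°) tan(-8.900°) = 0.0131, H₀ = 1.5576 rad.
Bracket: H₀ sin φ sin δ + cos φ cos δ sin H₀ = 1.5576×0.08368×-0.15471 + 0.99649×0.98796×0.99991 = -0.020165 + 0.984404 = 0.964239.
Q̄ = (S₀/π) × [bracket] = (1361/π) × 0.964239 = 417.73 W/m².
Daily total = Q̄ × 24.00 h × 3600 s/h = 417.73 × 24.00 × 3600 / 10⁶ = 36.09 MJ/m².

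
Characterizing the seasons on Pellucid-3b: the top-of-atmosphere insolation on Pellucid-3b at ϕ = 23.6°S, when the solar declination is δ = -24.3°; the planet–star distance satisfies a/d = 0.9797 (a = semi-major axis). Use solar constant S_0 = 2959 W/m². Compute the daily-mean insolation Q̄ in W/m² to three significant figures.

Q̄ ≈ 1.00e+03 W/m²

cos h₀ = −tan(-23.6°) tan(-24.300°) = -0.1973, h₀ = 1.7694 rad.
Bracket: h₀ sin ϕ sin δ + cos ϕ cos δ sin h₀ = 1.7694×-0.40035×-0.41151 + 0.91636×0.91140×0.98035 = 0.291505 + 0.818759 = 1.110264.
Inverse-square distance factor (a/d)² = 0.9797² = 0.959812.
Q̄ = (S_0/π) × 0.959812 × [bracket] = (2959/π) × 0.959812 × 1.110264 = 1004 W/m².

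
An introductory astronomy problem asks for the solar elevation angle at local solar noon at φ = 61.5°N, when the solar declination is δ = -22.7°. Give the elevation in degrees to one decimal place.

At local noon the hour angle is zero, so the zenith angle equals |φ − δ| = |+61.5° − (-22.700°)| = 84.200°.
Elevation = 90° − 84.200° = 5.8°.

5.8°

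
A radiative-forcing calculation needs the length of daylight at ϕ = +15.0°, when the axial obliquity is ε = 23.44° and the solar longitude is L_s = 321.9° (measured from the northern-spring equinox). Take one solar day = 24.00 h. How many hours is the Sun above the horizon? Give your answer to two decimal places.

Solar declination: sin δ = sin ε · sin L_s = sin 23.44° × sin 321.9° = -0.24545, so δ = -14.208°.
cos h₀ = −tan ϕ · tan δ = −tan(+15.0°) × tan(-14.208°) = 0.0678, so h₀ = 1.5029 rad = 86.11°.
Daylight = 2h₀/(2π) × 24.00 h = (1.5029/π) × 24.00 = 11.48 h.

11.48 h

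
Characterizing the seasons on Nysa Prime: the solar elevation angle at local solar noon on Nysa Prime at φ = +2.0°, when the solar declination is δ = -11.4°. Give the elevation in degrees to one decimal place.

At local noon the hour angle is zero, so the zenith angle equals |φ − δ| = |+2.0° − (-11.400°)| = 13.400°.
Elevation = 90° − 13.400° = 76.6°.

76.6°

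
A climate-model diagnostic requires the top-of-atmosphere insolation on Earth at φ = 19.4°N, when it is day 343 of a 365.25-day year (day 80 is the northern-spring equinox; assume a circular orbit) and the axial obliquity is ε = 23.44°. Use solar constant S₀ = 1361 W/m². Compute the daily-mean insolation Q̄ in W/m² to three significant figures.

Solar longitude: λ_s = 360° × (343 − 80)/365.25 = 259.220°.
sin δ = sin 23.44° × sin 259.220° = -0.39077, so δ = -23.002°.
cos H₀ = −tan(+19.4°) tan(-23.002°) = 0.1495, H₀ = 1.4207 rad.
Bracket: H₀ sin φ sin δ + cos φ cos δ sin H₀ = 1.4207×0.33216×-0.39077 + 0.94322×0.92049×0.98876 = -0.184404 + 0.858466 = 0.674062.
Q̄ = (S₀/π) × [bracket] = (1361/π) × 0.674062 = 292.0 W/m².

Q̄ ≈ 292 W/m²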